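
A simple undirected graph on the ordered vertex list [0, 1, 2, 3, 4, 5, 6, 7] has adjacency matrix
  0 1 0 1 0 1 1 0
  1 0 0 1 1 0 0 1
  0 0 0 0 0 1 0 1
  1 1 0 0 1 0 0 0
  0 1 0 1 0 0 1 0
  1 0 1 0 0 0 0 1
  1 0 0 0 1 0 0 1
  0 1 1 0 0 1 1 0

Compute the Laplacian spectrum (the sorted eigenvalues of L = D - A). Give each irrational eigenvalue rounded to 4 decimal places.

Each diagonal entry of L is the vertex degree and each off-diagonal entry is -1 where an edge is present, 0 otherwise; in the order [0, 1, 2, 3, 4, 5, 6, 7] the diagonal is [4, 4, 2, 3, 3, 3, 3, 4]. The multiplicity of 0 as a Laplacian eigenvalue equals the number of connected components. There is one zero in the spectrum, matching the 1 component. By the matrix-tree theorem the graph has (1/8) * product of the nonzero eigenvalues = 528 spanning trees.

[0, 1.0573, 2.6742, 3, 4, 4, 4.8466, 6.4219]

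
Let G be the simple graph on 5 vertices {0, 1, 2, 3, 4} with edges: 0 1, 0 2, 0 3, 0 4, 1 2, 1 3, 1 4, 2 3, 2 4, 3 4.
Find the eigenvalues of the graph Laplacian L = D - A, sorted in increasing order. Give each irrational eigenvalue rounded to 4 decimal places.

[0, 5, 5, 5, 5]

Each diagonal entry of L is the vertex degree and each off-diagonal entry is -1 where an edge is present, 0 otherwise; in the order [0, 1, 2, 3, 4] the diagonal is [4, 4, 4, 4, 4]. The multiplicity of 0 as a Laplacian eigenvalue equals the number of connected components.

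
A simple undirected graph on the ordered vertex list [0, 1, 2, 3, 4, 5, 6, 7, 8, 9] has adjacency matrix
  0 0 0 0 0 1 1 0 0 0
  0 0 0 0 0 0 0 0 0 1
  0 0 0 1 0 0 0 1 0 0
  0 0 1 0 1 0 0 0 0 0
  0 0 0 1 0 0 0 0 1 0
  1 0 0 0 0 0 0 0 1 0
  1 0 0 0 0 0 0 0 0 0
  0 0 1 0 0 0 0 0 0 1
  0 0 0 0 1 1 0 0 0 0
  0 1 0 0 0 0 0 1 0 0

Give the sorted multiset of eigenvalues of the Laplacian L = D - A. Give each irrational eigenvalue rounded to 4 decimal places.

With the vertex order [0, 1, 2, 3, 4, 5, 6, 7, 8, 9], the degrees are [2, 1, 2, 2, 2, 2, 1, 2, 2, 2], giving D = diag(2, 1, 2, 2, 2, 2, 1, 2, 2, 2) and L = D - A. L is symmetric positive semidefinite, so every eigenvalue is real and nonnegative. The single zero eigenvalue shows the graph is connected. There is one zero in the spectrum, matching the 1 component. The eigenvalues sum to 18, which equals trace(L) = 2|E|.

[0, 0.0979, 0.3820, 0.8244, 1.3820, 2, 2.6180, 3.1756, 3.6180, 3.9021]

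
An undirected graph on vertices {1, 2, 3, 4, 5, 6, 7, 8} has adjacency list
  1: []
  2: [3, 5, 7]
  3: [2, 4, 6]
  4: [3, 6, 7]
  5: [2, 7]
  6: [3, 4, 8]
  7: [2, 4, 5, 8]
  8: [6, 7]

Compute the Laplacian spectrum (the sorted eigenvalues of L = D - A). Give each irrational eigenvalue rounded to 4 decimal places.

[0, 0, 1.2143, 1.8542, 3.2181, 3.5453, 4.6004, 5.5675]

Reading degrees in the order [1, 2, 3, 4, 5, 6, 7, 8] gives [0, 3, 3, 3, 2, 3, 4, 2]; set D = diag(0, 3, 3, 3, 2, 3, 4, 2) and form L = D - A. Since every row of L sums to 0, the all-ones vector is in the kernel and 0 is an eigenvalue. The 2 zero eigenvalues correspond to the 2 connected components. There are 2 zeros in the spectrum, matching the 2 components.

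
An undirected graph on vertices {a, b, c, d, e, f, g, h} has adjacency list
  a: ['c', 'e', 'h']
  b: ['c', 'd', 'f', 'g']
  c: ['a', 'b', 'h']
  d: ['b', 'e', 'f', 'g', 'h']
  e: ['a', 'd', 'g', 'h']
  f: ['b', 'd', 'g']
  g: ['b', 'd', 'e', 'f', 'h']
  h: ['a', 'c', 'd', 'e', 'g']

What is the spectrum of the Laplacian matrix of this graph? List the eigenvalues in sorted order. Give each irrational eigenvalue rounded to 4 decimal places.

With the vertex order [a, b, c, d, e, f, g, h], the degrees are [3, 4, 3, 5, 4, 3, 5, 5], giving D = diag(3, 4, 3, 5, 4, 3, 5, 5) and L = D - A. The multiplicity of 0 as a Laplacian eigenvalue equals the number of connected components. The single zero eigenvalue shows the graph is connected.

[0, 1.7276, 2.8427, 4, 5, 5.6295, 6, 6.8003]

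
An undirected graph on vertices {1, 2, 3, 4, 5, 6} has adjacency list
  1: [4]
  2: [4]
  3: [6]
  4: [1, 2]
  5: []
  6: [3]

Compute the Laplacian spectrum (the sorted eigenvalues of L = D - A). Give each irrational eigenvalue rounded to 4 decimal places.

With the vertex order [1, 2, 3, 4, 5, 6], the degrees are [1, 1, 1, 2, 0, 1], giving D = diag(1, 1, 1, 2, 0, 1) and L = D - A. L is symmetric positive semidefinite, so every eigenvalue is real and nonnegative. The 3 zero eigenvalues correspond to the 3 connected components. The eigenvalues sum to 6, which equals trace(L) = 2|E|.

[0, 0, 0, 1, 2, 3]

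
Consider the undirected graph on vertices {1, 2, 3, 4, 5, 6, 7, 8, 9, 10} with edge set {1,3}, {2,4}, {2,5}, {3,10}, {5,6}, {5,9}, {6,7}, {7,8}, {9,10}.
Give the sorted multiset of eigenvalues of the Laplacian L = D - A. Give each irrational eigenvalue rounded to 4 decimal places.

Reading degrees in the order [1, 2, 3, 4, 5, 6, 7, 8, 9, 10] gives [1, 2, 2, 1, 3, 2, 2, 1, 2, 2]; set D = diag(1, 2, 2, 1, 3, 2, 2, 1, 2, 2) and form L = D - A. Since every row of L sums to 0, the all-ones vector is in the kernel and 0 is an eigenvalue. The single zero eigenvalue shows the graph is connected. The largest eigenvalue, 4.4659, is at most the vertex count 10.

[0, 0.1479, 0.2814, 0.7873, 1.2931, 2, 2.4631, 3.0926, 3.4687, 4.4659]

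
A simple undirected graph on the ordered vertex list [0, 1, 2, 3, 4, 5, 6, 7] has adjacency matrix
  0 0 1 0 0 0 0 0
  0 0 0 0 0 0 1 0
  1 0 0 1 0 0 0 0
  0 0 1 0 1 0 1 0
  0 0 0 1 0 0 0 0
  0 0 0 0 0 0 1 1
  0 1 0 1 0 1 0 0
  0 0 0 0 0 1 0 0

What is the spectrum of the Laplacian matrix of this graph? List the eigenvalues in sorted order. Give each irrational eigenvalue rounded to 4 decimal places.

[0, 0.2509, 0.5858, 0.7287, 2, 2.3349, 3.4142, 4.6855]

Reading degrees in the order [0, 1, 2, 3, 4, 5, 6, 7] gives [1, 1, 2, 3, 1, 2, 3, 1]; set D = diag(1, 1, 2, 3, 1, 2, 3, 1) and form L = D - A. Diagonalising L (or applying a numerical eigensolver to the 8x8 matrix) gives the spectrum above. The single zero eigenvalue shows the graph is connected. The largest eigenvalue, 4.6855, is at most the vertex count 8.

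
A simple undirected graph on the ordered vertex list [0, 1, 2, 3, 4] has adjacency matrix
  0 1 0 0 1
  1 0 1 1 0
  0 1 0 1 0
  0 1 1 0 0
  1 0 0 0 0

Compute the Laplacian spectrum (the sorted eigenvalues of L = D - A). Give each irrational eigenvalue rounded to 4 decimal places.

[0, 0.5188, 2.3111, 3, 4.1701]

Reading degrees in the order [0, 1, 2, 3, 4] gives [2, 3, 2, 2, 1]; set D = diag(2, 3, 2, 2, 1) and form L = D - A. L is symmetric positive semidefinite, so every eigenvalue is real and nonnegative. The single zero eigenvalue shows the graph is connected. There is one zero in the spectrum, matching the 1 component.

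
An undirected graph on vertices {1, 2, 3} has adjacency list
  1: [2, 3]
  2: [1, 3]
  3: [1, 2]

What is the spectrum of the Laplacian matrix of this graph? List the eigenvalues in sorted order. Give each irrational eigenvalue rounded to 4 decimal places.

Reading degrees in the order [1, 2, 3] gives [2, 2, 2]; set D = diag(2, 2, 2) and form L = D - A. L is symmetric positive semidefinite, so every eigenvalue is real and nonnegative. The largest eigenvalue, 3, is at most the vertex count 3.

[0, 3, 3]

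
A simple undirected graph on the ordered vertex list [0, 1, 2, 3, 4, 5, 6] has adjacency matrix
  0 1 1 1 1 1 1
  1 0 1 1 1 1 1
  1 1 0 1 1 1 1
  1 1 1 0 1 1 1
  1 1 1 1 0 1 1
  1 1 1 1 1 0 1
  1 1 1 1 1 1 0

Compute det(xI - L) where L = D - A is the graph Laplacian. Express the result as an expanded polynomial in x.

x^7 - 42x^6 + 735x^5 - 6860x^4 + 36015x^3 - 100842x^2 + 117649x

With the vertex order [0, 1, 2, 3, 4, 5, 6], the degrees are [6, 6, 6, 6, 6, 6, 6], giving D = diag(6, 6, 6, 6, 6, 6, 6) and L = D - A. The eigenvalues of L are [0, 7, 7, 7, 7, 7, 7]; the characteristic polynomial is the product of (x - lambda_i), which multiplies out to x^7 - 42x^6 + 735x^5 - 6860x^4 + 36015x^3 - 100842x^2 + 117649x. The constant term is 0 because L is singular (the all-ones vector lies in its kernel). The eigenvalues sum to 42, which equals trace(L) = 2|E|.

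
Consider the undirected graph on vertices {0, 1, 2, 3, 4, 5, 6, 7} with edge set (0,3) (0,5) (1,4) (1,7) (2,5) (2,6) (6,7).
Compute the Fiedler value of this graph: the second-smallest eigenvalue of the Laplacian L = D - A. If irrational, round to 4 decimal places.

0.1522

Each diagonal entry of L is the vertex degree and each off-diagonal entry is -1 where an edge is present, 0 otherwise; in the order [0, 1, 2, 3, 4, 5, 6, 7] the diagonal is [2, 2, 2, 1, 1, 2, 2, 2]. The smallest Laplacian eigenvalue is always 0. The next one, lambda_2 = 0.1522, measures how hard the graph is to disconnect: larger values mean better connectivity. By the matrix-tree theorem the graph has (1/8) * product of the nonzero eigenvalues = 1 spanning tree. The largest eigenvalue, 3.8478, is at most the vertex count 8.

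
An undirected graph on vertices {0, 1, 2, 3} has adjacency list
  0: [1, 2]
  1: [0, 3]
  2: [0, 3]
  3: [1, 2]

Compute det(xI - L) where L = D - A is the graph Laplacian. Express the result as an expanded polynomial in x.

Each diagonal entry of L is the vertex degree and each off-diagonal entry is -1 where an edge is present, 0 otherwise; in the order [0, 1, 2, 3] the diagonal is [2, 2, 2, 2]. Computing det(xI - L) by cofactor expansion (or equivalently via sum-over-permutations) gives x^4 - 8x^3 + 20x^2 - 16x. The coefficient of x^3 equals -trace(L) = -8, matching the sum of degrees. The eigenvalues sum to 8, which equals trace(L) = 2|E|.

x^4 - 8x^3 + 20x^2 - 16x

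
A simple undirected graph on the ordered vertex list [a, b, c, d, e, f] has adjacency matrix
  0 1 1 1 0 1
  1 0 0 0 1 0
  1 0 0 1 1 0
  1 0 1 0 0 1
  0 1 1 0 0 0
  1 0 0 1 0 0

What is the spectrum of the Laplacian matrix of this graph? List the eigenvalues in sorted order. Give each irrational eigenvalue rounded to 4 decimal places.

Reading degrees in the order [a, b, c, d, e, f] gives [4, 2, 3, 3, 2, 2]; set D = diag(4, 2, 3, 3, 2, 2) and form L = D - A. Diagonalising L (or applying a numerical eigensolver to the 6x6 matrix) gives the spectrum above. There is one zero in the spectrum, matching the 1 component. The largest eigenvalue, 5.2784, is at most the vertex count 6.

[0, 1.1088, 2.2954, 3, 4.3174, 5.2784]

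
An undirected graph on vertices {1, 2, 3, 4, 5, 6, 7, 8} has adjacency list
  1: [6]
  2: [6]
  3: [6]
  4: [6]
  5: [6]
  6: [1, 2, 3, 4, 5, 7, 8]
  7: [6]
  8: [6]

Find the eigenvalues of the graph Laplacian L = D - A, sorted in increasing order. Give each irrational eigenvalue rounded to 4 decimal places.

[0, 1, 1, 1, 1, 1, 1, 8]

With the vertex order [1, 2, 3, 4, 5, 6, 7, 8], the degrees are [1, 1, 1, 1, 1, 7, 1, 1], giving D = diag(1, 1, 1, 1, 1, 7, 1, 1) and L = D - A. The multiplicity of 0 as a Laplacian eigenvalue equals the number of connected components. The single zero eigenvalue shows the graph is connected.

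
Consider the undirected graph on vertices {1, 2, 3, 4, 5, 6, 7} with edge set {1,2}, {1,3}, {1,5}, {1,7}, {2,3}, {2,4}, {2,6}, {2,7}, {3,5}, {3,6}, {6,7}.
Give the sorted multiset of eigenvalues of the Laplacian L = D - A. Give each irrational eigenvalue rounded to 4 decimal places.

[0, 0.9217, 1.7909, 3.3820, 4.1368, 5.6180, 6.1507]

Reading degrees in the order [1, 2, 3, 4, 5, 6, 7] gives [4, 5, 4, 1, 2, 3, 3]; set D = diag(4, 5, 4, 1, 2, 3, 3) and form L = D - A. The multiplicity of 0 as a Laplacian eigenvalue equals the number of connected components. The single zero eigenvalue shows the graph is connected.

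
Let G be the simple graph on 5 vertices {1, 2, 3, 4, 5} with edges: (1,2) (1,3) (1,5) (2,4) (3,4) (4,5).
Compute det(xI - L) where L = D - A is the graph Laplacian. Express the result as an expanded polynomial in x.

Each diagonal entry of L is the vertex degree and each off-diagonal entry is -1 where an edge is present, 0 otherwise; in the order [1, 2, 3, 4, 5] the diagonal is [3, 2, 2, 3, 2]. The eigenvalues of L are [0, 2, 2, 3, 5]; the characteristic polynomial is the product of (x - lambda_i), which multiplies out to x^5 - 12x^4 + 51x^3 - 92x^2 + 60x. The constant term is 0 because L is singular (the all-ones vector lies in its kernel). There is one zero in the spectrum, matching the 1 component.

x^5 - 12x^4 + 51x^3 - 92x^2 + 60x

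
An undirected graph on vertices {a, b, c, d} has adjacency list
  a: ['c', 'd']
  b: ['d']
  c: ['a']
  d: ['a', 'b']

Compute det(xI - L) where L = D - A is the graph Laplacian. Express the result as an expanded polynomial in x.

x^4 - 6x^3 + 10x^2 - 4x

With the vertex order [a, b, c, d], the degrees are [2, 1, 1, 2], giving D = diag(2, 1, 1, 2) and L = D - A. L has integer entries, so p(x) = det(xI - L) has integer coefficients. Expanding the determinant yields x^4 - 6x^3 + 10x^2 - 4x. Since p(0) = det(-L) = 0, x divides p(x).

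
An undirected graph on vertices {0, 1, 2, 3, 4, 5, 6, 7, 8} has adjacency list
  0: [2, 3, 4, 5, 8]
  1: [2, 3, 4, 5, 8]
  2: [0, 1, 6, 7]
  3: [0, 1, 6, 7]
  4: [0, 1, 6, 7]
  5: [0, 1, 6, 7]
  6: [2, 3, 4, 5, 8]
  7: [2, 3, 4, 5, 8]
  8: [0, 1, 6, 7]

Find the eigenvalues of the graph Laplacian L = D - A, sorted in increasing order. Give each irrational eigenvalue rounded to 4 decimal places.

[0, 4, 4, 4, 4, 5, 5, 5, 9]

Reading degrees in the order [0, 1, 2, 3, 4, 5, 6, 7, 8] gives [5, 5, 4, 4, 4, 4, 5, 5, 4]; set D = diag(5, 5, 4, 4, 4, 4, 5, 5, 4) and form L = D - A. Diagonalising L (or applying a numerical eigensolver to the 9x9 matrix) gives the spectrum above. The single zero eigenvalue shows the graph is connected. The eigenvalues sum to 40, which equals trace(L) = 2|E|.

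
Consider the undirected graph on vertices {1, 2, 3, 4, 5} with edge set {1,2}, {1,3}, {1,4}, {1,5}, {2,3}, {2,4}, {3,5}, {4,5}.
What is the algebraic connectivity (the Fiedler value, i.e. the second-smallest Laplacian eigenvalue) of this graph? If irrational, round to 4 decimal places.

3

With the vertex order [1, 2, 3, 4, 5], the degrees are [4, 3, 3, 3, 3], giving D = diag(4, 3, 3, 3, 3) and L = D - A. Computing the eigenvalues of L and sorting gives [0, 3, 3, 5, 5]. The Fiedler value lambda_2 = 3 is strictly positive, so the graph is connected. By the matrix-tree theorem the graph has (1/5) * product of the nonzero eigenvalues = 45 spanning trees.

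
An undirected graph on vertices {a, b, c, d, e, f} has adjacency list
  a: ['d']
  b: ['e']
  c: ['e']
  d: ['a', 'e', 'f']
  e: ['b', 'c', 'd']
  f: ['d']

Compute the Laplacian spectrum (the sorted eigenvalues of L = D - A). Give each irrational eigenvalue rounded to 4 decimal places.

[0, 0.4384, 1, 1, 3, 4.5616]

With the vertex order [a, b, c, d, e, f], the degrees are [1, 1, 1, 3, 3, 1], giving D = diag(1, 1, 1, 3, 3, 1) and L = D - A. L is symmetric positive semidefinite, so every eigenvalue is real and nonnegative. There is one zero in the spectrum, matching the 1 component.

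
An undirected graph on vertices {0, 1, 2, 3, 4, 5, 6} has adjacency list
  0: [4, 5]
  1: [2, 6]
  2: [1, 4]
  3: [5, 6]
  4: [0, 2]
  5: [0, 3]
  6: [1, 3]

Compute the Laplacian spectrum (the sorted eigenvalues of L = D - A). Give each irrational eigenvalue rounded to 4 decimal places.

[0, 0.7530, 0.7530, 2.4450, 2.4450, 3.8019, 3.8019]

With the vertex order [0, 1, 2, 3, 4, 5, 6], the degrees are [2, 2, 2, 2, 2, 2, 2], giving D = diag(2, 2, 2, 2, 2, 2, 2) and L = D - A. L is symmetric positive semidefinite, so every eigenvalue is real and nonnegative. The single zero eigenvalue shows the graph is connected. By the matrix-tree theorem the graph has (1/7) * product of the nonzero eigenvalues = 7 spanning trees.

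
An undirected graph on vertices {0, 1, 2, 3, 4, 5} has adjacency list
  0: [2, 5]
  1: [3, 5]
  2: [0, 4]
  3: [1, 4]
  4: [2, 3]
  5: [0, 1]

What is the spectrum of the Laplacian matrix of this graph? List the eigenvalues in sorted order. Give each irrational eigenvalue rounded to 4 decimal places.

[0, 1, 1, 3, 3, 4]

Each diagonal entry of L is the vertex degree and each off-diagonal entry is -1 where an edge is present, 0 otherwise; in the order [0, 1, 2, 3, 4, 5] the diagonal is [2, 2, 2, 2, 2, 2]. The multiplicity of 0 as a Laplacian eigenvalue equals the number of connected components. The single zero eigenvalue shows the graph is connected. There is one zero in the spectrum, matching the 1 component.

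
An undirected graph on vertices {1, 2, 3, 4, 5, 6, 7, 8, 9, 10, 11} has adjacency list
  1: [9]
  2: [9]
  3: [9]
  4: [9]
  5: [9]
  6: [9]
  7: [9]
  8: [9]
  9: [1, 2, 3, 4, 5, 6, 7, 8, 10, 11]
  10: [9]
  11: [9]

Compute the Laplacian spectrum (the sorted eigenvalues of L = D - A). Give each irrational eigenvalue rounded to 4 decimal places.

With the vertex order [1, 2, 3, 4, 5, 6, 7, 8, 9, 10, 11], the degrees are [1, 1, 1, 1, 1, 1, 1, 1, 10, 1, 1], giving D = diag(1, 1, 1, 1, 1, 1, 1, 1, 10, 1, 1) and L = D - A. Diagonalising L (or applying a numerical eigensolver to the 11x11 matrix) gives the spectrum above.

[0, 1, 1, 1, 1, 1, 1, 1, 1, 1, 11]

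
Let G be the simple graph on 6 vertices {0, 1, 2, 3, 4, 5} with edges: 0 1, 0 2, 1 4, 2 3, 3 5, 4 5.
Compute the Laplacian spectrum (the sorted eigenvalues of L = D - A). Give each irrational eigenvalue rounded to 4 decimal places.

With the vertex order [0, 1, 2, 3, 4, 5], the degrees are [2, 2, 2, 2, 2, 2], giving D = diag(2, 2, 2, 2, 2, 2) and L = D - A. Since every row of L sums to 0, the all-ones vector is in the kernel and 0 is an eigenvalue. By the matrix-tree theorem the graph has (1/6) * product of the nonzero eigenvalues = 6 spanning trees. There is one zero in the spectrum, matching the 1 component.

[0, 1, 1, 3, 3, 4]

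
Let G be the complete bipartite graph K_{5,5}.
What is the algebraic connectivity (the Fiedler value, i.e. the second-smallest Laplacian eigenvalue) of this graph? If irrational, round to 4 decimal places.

5

The graph has 10 vertices and degree multiset [5, 5, 5, 5, 5, 5, 5, 5, 5, 5]; D is the diagonal matrix of degrees and L = D - A. The smallest Laplacian eigenvalue is always 0. The next one, lambda_2 = 5, measures how hard the graph is to disconnect: larger values mean better connectivity. There is one zero in the spectrum, matching the 1 component. The largest eigenvalue, 10, is at most the vertex count 10.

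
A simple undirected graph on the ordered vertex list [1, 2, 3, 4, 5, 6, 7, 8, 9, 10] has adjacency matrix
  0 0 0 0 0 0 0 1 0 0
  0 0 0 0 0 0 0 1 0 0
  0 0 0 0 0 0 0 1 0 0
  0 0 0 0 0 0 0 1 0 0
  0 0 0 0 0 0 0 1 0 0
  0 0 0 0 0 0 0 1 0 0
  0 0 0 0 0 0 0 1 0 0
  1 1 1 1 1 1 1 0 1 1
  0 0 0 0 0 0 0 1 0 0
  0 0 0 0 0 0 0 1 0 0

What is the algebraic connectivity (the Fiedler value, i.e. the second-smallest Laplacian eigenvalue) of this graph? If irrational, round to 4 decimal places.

1

Each diagonal entry of L is the vertex degree and each off-diagonal entry is -1 where an edge is present, 0 otherwise; in the order [1, 2, 3, 4, 5, 6, 7, 8, 9, 10] the diagonal is [1, 1, 1, 1, 1, 1, 1, 9, 1, 1]. The sorted Laplacian eigenvalues are [0, 1, 1, 1, 1, 1, 1, 1, 1, 10]; the algebraic connectivity is the second entry, 1.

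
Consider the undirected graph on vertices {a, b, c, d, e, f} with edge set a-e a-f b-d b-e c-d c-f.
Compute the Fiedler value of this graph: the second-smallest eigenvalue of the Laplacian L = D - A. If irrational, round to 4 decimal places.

Reading degrees in the order [a, b, c, d, e, f] gives [2, 2, 2, 2, 2, 2]; set D = diag(2, 2, 2, 2, 2, 2) and form L = D - A. The sorted Laplacian eigenvalues are [0, 1, 1, 3, 3, 4]; the algebraic connectivity is the second entry, 1.

1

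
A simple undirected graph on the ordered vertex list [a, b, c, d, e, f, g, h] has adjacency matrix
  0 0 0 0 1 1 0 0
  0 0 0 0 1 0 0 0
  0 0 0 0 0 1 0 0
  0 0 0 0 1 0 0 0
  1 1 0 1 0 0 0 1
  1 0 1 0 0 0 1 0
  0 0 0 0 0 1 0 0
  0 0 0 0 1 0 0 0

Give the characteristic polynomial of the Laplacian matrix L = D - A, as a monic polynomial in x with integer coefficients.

Reading degrees in the order [a, b, c, d, e, f, g, h] gives [2, 1, 1, 1, 4, 3, 1, 1]; set D = diag(2, 1, 1, 1, 4, 3, 1, 1) and form L = D - A. Computing det(xI - L) by cofactor expansion (or equivalently via sum-over-permutations) gives x^8 - 14x^7 + 74x^6 - 190x^5 + 259x^4 - 188x^3 + 66x^2 - 8x. The constant term is 0 because L is singular (the all-ones vector lies in its kernel). The eigenvalues sum to 14, which equals trace(L) = 2|E|.

x^8 - 14x^7 + 74x^6 - 190x^5 + 259x^4 - 188x^3 + 66x^2 - 8x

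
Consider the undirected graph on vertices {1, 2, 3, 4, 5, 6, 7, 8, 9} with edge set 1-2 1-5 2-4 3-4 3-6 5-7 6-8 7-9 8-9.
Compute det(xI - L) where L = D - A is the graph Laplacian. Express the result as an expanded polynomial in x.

With the vertex order [1, 2, 3, 4, 5, 6, 7, 8, 9], the degrees are [2, 2, 2, 2, 2, 2, 2, 2, 2], giving D = diag(2, 2, 2, 2, 2, 2, 2, 2, 2) and L = D - A. L has integer entries, so p(x) = det(xI - L) has integer coefficients. Expanding the determinant yields x^9 - 18x^8 + 135x^7 - 546x^6 + 1287x^5 - 1782x^4 + 1386x^3 - 540x^2 + 81x. Since p(0) = det(-L) = 0, x divides p(x).

x^9 - 18x^8 + 135x^7 - 546x^6 + 1287x^5 - 1782x^4 + 1386x^3 - 540x^2 + 81x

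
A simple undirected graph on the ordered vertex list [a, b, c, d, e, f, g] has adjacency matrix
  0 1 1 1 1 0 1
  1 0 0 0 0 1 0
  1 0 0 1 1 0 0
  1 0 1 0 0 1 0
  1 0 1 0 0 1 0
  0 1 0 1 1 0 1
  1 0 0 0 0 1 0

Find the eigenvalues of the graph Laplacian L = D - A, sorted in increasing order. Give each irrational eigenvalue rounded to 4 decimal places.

Reading degrees in the order [a, b, c, d, e, f, g] gives [5, 2, 3, 3, 3, 4, 2]; set D = diag(5, 2, 3, 3, 3, 4, 2) and form L = D - A. The multiplicity of 0 as a Laplacian eigenvalue equals the number of connected components. The single zero eigenvalue shows the graph is connected. By the matrix-tree theorem the graph has (1/7) * product of the nonzero eigenvalues = 180 spanning trees.

[0, 1.7382, 2, 3, 3.6601, 5, 6.6017]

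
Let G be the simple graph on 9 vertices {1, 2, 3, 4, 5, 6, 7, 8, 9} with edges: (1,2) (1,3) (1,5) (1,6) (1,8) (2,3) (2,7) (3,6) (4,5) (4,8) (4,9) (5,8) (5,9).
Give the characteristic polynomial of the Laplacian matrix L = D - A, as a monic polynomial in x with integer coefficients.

x^9 - 26x^8 + 282x^7 - 1654x^6 + 5676x^5 - 11486x^4 + 13067x^3 - 7366x^2 + 1512x

Each diagonal entry of L is the vertex degree and each off-diagonal entry is -1 where an edge is present, 0 otherwise; in the order [1, 2, 3, 4, 5, 6, 7, 8, 9] the diagonal is [5, 3, 3, 3, 4, 2, 1, 3, 2]. L has integer entries, so p(x) = det(xI - L) has integer coefficients. Expanding the determinant yields x^9 - 26x^8 + 282x^7 - 1654x^6 + 5676x^5 - 11486x^4 + 13067x^3 - 7366x^2 + 1512x. Since p(0) = det(-L) = 0, x divides p(x).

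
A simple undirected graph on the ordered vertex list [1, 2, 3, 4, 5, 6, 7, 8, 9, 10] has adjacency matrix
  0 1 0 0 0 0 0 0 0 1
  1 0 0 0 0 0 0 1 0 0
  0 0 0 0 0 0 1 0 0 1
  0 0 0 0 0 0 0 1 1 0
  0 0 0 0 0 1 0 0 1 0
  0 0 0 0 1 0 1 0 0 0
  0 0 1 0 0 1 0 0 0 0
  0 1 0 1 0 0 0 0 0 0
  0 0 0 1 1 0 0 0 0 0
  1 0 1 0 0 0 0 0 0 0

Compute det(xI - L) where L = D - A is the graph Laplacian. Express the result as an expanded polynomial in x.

Each diagonal entry of L is the vertex degree and each off-diagonal entry is -1 where an edge is present, 0 otherwise; in the order [1, 2, 3, 4, 5, 6, 7, 8, 9, 10] the diagonal is [2, 2, 2, 2, 2, 2, 2, 2, 2, 2]. L has integer entries, so p(x) = det(xI - L) has integer coefficients. Expanding the determinant yields x^10 - 20x^9 + 170x^8 - 800x^7 + 2275x^6 - 4004x^5 + 4290x^4 - 2640x^3 + 825x^2 - 100x. Since p(0) = det(-L) = 0, x divides p(x). The largest eigenvalue, 4, is at most the vertex count 10. The eigenvalues sum to 20, which equals trace(L) = 2|E|.

x^10 - 20x^9 + 170x^8 - 800x^7 + 2275x^6 - 4004x^5 + 4290x^4 - 2640x^3 + 825x^2 - 100x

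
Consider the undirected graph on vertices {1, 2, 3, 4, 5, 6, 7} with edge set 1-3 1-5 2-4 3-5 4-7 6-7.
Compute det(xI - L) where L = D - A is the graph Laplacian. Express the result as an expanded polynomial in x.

Each diagonal entry of L is the vertex degree and each off-diagonal entry is -1 where an edge is present, 0 otherwise; in the order [1, 2, 3, 4, 5, 6, 7] the diagonal is [2, 1, 2, 2, 2, 1, 2]. L has integer entries, so p(x) = det(xI - L) has integer coefficients. Expanding the determinant yields x^7 - 12x^6 + 55x^5 - 118x^4 + 114x^3 - 36x^2. Since p(0) = det(-L) = 0, x divides p(x). The eigenvalues sum to 12, which equals trace(L) = 2|E|. There are 2 zeros in the spectrum, matching the 2 components.

x^7 - 12x^6 + 55x^5 - 118x^4 + 114x^3 - 36x^2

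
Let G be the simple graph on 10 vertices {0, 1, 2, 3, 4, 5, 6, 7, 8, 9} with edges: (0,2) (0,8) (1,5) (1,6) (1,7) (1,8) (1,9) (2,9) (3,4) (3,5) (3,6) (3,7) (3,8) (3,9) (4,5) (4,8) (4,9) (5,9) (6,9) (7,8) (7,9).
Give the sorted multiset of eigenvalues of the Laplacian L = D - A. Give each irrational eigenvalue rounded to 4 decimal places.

With the vertex order [0, 1, 2, 3, 4, 5, 6, 7, 8, 9], the degrees are [2, 5, 2, 6, 4, 4, 3, 4, 5, 7], giving D = diag(2, 5, 2, 6, 4, 4, 3, 4, 5, 7) and L = D - A. The multiplicity of 0 as a Laplacian eigenvalue equals the number of connected components. The single zero eigenvalue shows the graph is connected.

[0, 1.0832, 2.5760, 2.9270, 3.5005, 4.4217, 5.4657, 6.2174, 7.4959, 8.3127]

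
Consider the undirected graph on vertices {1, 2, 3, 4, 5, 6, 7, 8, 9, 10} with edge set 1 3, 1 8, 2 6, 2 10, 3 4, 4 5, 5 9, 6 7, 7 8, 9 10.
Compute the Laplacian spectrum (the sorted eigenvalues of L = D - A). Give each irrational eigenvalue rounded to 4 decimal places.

Reading degrees in the order [1, 2, 3, 4, 5, 6, 7, 8, 9, 10] gives [2, 2, 2, 2, 2, 2, 2, 2, 2, 2]; set D = diag(2, 2, 2, 2, 2, 2, 2, 2, 2, 2) and form L = D - A. The multiplicity of 0 as a Laplacian eigenvalue equals the number of connected components. The single zero eigenvalue shows the graph is connected. There is one zero in the spectrum, matching the 1 component. By the matrix-tree theorem the graph has (1/10) * product of the nonzero eigenvalues = 10 spanning trees.

[0, 0.3820, 0.3820, 1.3820, 1.3820, 2.6180, 2.6180, 3.6180, 3.6180, 4]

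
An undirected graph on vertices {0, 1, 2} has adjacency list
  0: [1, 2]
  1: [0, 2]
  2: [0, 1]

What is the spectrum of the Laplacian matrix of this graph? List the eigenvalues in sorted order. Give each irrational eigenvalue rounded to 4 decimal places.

Each diagonal entry of L is the vertex degree and each off-diagonal entry is -1 where an edge is present, 0 otherwise; in the order [0, 1, 2] the diagonal is [2, 2, 2]. Since every row of L sums to 0, the all-ones vector is in the kernel and 0 is an eigenvalue.

[0, 3, 3]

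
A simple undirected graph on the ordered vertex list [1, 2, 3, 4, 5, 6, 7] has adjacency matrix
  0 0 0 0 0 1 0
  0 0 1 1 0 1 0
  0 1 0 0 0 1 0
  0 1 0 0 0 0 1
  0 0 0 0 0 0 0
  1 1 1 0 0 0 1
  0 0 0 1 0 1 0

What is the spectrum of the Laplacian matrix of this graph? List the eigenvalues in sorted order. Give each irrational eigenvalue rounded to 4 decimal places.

With the vertex order [1, 2, 3, 4, 5, 6, 7], the degrees are [1, 3, 2, 2, 0, 4, 2], giving D = diag(1, 3, 2, 2, 0, 4, 2) and L = D - A. The multiplicity of 0 as a Laplacian eigenvalue equals the number of connected components. The 2 zero eigenvalues correspond to the 2 connected components.

[0, 0, 0.8817, 1.4506, 2.5341, 3.8647, 5.2688]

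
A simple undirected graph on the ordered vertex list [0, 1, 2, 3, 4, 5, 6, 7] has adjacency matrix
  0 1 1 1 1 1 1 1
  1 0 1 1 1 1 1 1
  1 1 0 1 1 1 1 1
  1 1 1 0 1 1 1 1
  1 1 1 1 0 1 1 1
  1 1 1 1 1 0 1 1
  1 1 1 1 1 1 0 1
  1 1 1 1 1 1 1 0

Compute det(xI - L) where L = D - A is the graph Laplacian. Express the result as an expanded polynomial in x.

Each diagonal entry of L is the vertex degree and each off-diagonal entry is -1 where an edge is present, 0 otherwise; in the order [0, 1, 2, 3, 4, 5, 6, 7] the diagonal is [7, 7, 7, 7, 7, 7, 7, 7]. L has integer entries, so p(x) = det(xI - L) has integer coefficients. Expanding the determinant yields x^8 - 56x^7 + 1344x^6 - 17920x^5 + 143360x^4 - 688128x^3 + 1835008x^2 - 2097152x. Since p(0) = det(-L) = 0, x divides p(x). By the matrix-tree theorem the graph has (1/8) * product of the nonzero eigenvalues = 262144 spanning trees. The eigenvalues sum to 56, which equals trace(L) = 2|E|.

x^8 - 56x^7 + 1344x^6 - 17920x^5 + 143360x^4 - 688128x^3 + 1835008x^2 - 2097152x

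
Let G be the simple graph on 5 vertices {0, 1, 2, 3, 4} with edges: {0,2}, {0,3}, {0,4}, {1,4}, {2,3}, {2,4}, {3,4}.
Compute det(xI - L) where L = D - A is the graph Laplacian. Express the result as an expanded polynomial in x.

x^5 - 14x^4 + 69x^3 - 136x^2 + 80x

Each diagonal entry of L is the vertex degree and each off-diagonal entry is -1 where an edge is present, 0 otherwise; in the order [0, 1, 2, 3, 4] the diagonal is [3, 1, 3, 3, 4]. Computing det(xI - L) by cofactor expansion (or equivalently via sum-over-permutations) gives x^5 - 14x^4 + 69x^3 - 136x^2 + 80x. Since p(0) = det(-L) = 0, x divides p(x). By the matrix-tree theorem the graph has (1/5) * product of the nonzero eigenvalues = 16 spanning trees.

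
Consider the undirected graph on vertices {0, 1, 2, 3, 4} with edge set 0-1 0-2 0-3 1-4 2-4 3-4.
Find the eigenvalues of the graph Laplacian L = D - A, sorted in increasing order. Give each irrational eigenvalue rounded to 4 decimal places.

With the vertex order [0, 1, 2, 3, 4], the degrees are [3, 2, 2, 2, 3], giving D = diag(3, 2, 2, 2, 3) and L = D - A. L is symmetric positive semidefinite, so every eigenvalue is real and nonnegative. The single zero eigenvalue shows the graph is connected.

[0, 2, 2, 3, 5]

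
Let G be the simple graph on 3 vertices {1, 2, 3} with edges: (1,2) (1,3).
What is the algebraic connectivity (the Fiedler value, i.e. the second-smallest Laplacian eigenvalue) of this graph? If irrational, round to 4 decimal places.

1

Each diagonal entry of L is the vertex degree and each off-diagonal entry is -1 where an edge is present, 0 otherwise; in the order [1, 2, 3] the diagonal is [2, 1, 1]. Computing the eigenvalues of L and sorting gives [0, 1, 3]. The Fiedler value lambda_2 = 1 is strictly positive, so the graph is connected. The largest eigenvalue, 3, is at most the vertex count 3.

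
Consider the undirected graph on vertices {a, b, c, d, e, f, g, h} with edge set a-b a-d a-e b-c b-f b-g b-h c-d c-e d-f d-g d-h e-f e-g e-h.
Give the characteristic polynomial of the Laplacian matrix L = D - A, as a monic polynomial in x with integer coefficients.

With the vertex order [a, b, c, d, e, f, g, h], the degrees are [3, 5, 3, 5, 5, 3, 3, 3], giving D = diag(3, 5, 3, 5, 5, 3, 3, 3) and L = D - A. The eigenvalues of L are [0, 3, 3, 3, 3, 5, 5, 8]; the characteristic polynomial is the product of (x - lambda_i), which multiplies out to x^8 - 30x^7 + 375x^6 - 2540x^5 + 10095x^4 - 23598x^3 + 30105x^2 - 16200x. Since p(0) = det(-L) = 0, x divides p(x). By the matrix-tree theorem the graph has (1/8) * product of the nonzero eigenvalues = 2025 spanning trees.

x^8 - 30x^7 + 375x^6 - 2540x^5 + 10095x^4 - 23598x^3 + 30105x^2 - 16200x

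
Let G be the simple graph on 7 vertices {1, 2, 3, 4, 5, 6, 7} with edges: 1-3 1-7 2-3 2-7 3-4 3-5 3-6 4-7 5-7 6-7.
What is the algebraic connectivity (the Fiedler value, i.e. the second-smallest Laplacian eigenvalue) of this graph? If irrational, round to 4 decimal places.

Reading degrees in the order [1, 2, 3, 4, 5, 6, 7] gives [2, 2, 5, 2, 2, 2, 5]; set D = diag(2, 2, 5, 2, 2, 2, 5) and form L = D - A. The smallest Laplacian eigenvalue is always 0. The next one, lambda_2 = 2, measures how hard the graph is to disconnect: larger values mean better connectivity. By the matrix-tree theorem the graph has (1/7) * product of the nonzero eigenvalues = 80 spanning trees. There is one zero in the spectrum, matching the 1 component.

2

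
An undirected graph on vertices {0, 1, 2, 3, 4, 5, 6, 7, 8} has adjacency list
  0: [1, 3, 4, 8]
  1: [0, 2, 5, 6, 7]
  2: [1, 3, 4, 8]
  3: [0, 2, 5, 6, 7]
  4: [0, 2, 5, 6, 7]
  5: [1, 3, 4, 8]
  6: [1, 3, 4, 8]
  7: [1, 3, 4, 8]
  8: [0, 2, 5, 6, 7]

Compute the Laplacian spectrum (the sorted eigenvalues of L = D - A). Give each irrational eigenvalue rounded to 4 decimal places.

[0, 4, 4, 4, 4, 5, 5, 5, 9]

Reading degrees in the order [0, 1, 2, 3, 4, 5, 6, 7, 8] gives [4, 5, 4, 5, 5, 4, 4, 4, 5]; set D = diag(4, 5, 4, 5, 5, 4, 4, 4, 5) and form L = D - A. Since every row of L sums to 0, the all-ones vector is in the kernel and 0 is an eigenvalue. The single zero eigenvalue shows the graph is connected. By the matrix-tree theorem the graph has (1/9) * product of the nonzero eigenvalues = 32000 spanning trees.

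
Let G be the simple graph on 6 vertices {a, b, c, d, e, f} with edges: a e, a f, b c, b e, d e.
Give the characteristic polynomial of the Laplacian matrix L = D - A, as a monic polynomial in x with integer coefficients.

x^6 - 10x^5 + 35x^4 - 52x^3 + 31x^2 - 6x

With the vertex order [a, b, c, d, e, f], the degrees are [2, 2, 1, 1, 3, 1], giving D = diag(2, 2, 1, 1, 3, 1) and L = D - A. Computing det(xI - L) by cofactor expansion (or equivalently via sum-over-permutations) gives x^6 - 10x^5 + 35x^4 - 52x^3 + 31x^2 - 6x. Since p(0) = det(-L) = 0, x divides p(x). There is one zero in the spectrum, matching the 1 component. By the matrix-tree theorem the graph has (1/6) * product of the nonzero eigenvalues = 1 spanning tree.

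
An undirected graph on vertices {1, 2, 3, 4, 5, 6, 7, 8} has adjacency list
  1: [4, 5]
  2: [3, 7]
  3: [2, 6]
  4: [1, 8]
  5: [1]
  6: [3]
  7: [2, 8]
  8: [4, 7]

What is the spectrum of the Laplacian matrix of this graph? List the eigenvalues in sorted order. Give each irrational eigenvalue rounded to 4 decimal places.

Each diagonal entry of L is the vertex degree and each off-diagonal entry is -1 where an edge is present, 0 otherwise; in the order [1, 2, 3, 4, 5, 6, 7, 8] the diagonal is [2, 2, 2, 2, 1, 1, 2, 2]. Diagonalising L (or applying a numerical eigensolver to the 8x8 matrix) gives the spectrum above. By the matrix-tree theorem the graph has (1/8) * product of the nonzero eigenvalues = 1 spanning tree.

[0, 0.1522, 0.5858, 1.2346, 2, 2.7654, 3.4142, 3.8478]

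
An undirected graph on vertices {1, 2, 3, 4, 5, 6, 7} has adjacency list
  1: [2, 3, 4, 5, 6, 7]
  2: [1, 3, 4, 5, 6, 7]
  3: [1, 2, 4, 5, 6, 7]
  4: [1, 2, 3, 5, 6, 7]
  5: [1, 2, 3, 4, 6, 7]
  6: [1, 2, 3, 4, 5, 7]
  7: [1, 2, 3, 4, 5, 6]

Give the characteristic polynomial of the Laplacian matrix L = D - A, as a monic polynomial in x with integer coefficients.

x^7 - 42x^6 + 735x^5 - 6860x^4 + 36015x^3 - 100842x^2 + 117649x

Each diagonal entry of L is the vertex degree and each off-diagonal entry is -1 where an edge is present, 0 otherwise; in the order [1, 2, 3, 4, 5, 6, 7] the diagonal is [6, 6, 6, 6, 6, 6, 6]. The eigenvalues of L are [0, 7, 7, 7, 7, 7, 7]; the characteristic polynomial is the product of (x - lambda_i), which multiplies out to x^7 - 42x^6 + 735x^5 - 6860x^4 + 36015x^3 - 100842x^2 + 117649x. Since p(0) = det(-L) = 0, x divides p(x). There is one zero in the spectrum, matching the 1 component.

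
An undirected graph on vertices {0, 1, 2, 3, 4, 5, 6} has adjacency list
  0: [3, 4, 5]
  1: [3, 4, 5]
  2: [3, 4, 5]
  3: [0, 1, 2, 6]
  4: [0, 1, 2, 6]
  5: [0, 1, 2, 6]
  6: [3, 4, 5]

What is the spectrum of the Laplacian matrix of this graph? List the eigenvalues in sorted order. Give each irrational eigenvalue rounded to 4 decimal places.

Each diagonal entry of L is the vertex degree and each off-diagonal entry is -1 where an edge is present, 0 otherwise; in the order [0, 1, 2, 3, 4, 5, 6] the diagonal is [3, 3, 3, 4, 4, 4, 3]. Diagonalising L (or applying a numerical eigensolver to the 7x7 matrix) gives the spectrum above. The eigenvalues sum to 24, which equals trace(L) = 2|E|.

[0, 3, 3, 3, 4, 4, 7]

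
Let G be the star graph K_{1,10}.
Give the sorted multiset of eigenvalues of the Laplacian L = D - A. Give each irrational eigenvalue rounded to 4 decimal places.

The graph has 11 vertices and degree multiset [10, 1, 1, 1, 1, 1, 1, 1, 1, 1, 1]; D is the diagonal matrix of degrees and L = D - A. Diagonalising L (or applying a numerical eigensolver to the 11x11 matrix) gives the spectrum above. The single zero eigenvalue shows the graph is connected. The eigenvalues sum to 20, which equals trace(L) = 2|E|. The largest eigenvalue, 11, is at most the vertex count 11.

[0, 1, 1, 1, 1, 1, 1, 1, 1, 1, 11]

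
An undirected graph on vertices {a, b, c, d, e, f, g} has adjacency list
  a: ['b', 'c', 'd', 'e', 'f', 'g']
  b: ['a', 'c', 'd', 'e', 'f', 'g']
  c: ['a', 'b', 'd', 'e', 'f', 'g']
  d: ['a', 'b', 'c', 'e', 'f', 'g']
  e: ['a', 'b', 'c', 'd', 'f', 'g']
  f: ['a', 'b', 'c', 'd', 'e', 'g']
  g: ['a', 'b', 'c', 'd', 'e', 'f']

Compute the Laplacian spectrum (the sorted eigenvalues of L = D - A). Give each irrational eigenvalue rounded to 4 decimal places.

[0, 7, 7, 7, 7, 7, 7]

Each diagonal entry of L is the vertex degree and each off-diagonal entry is -1 where an edge is present, 0 otherwise; in the order [a, b, c, d, e, f, g] the diagonal is [6, 6, 6, 6, 6, 6, 6]. Since every row of L sums to 0, the all-ones vector is in the kernel and 0 is an eigenvalue. The single zero eigenvalue shows the graph is connected.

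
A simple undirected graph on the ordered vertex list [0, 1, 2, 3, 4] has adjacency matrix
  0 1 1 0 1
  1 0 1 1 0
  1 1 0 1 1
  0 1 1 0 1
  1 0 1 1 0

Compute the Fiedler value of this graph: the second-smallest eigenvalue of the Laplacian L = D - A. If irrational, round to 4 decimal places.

3

Each diagonal entry of L is the vertex degree and each off-diagonal entry is -1 where an edge is present, 0 otherwise; in the order [0, 1, 2, 3, 4] the diagonal is [3, 3, 4, 3, 3]. Computing the eigenvalues of L and sorting gives [0, 3, 3, 5, 5]. The Fiedler value lambda_2 = 3 is strictly positive, so the graph is connected. By the matrix-tree theorem the graph has (1/5) * product of the nonzero eigenvalues = 45 spanning trees.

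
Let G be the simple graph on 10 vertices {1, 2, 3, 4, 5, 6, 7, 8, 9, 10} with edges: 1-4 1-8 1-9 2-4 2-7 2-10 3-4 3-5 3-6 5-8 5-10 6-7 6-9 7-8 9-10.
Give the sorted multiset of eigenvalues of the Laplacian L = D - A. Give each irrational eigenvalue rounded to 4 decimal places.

With the vertex order [1, 2, 3, 4, 5, 6, 7, 8, 9, 10], the degrees are [3, 3, 3, 3, 3, 3, 3, 3, 3, 3], giving D = diag(3, 3, 3, 3, 3, 3, 3, 3, 3, 3) and L = D - A. L is symmetric positive semidefinite, so every eigenvalue is real and nonnegative. The single zero eigenvalue shows the graph is connected.

[0, 2, 2, 2, 2, 2, 5, 5, 5, 5]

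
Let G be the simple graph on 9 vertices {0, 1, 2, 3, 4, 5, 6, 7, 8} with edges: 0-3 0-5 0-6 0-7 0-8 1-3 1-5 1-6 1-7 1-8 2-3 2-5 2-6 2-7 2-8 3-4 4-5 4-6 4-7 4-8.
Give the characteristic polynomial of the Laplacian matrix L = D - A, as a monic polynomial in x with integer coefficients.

Each diagonal entry of L is the vertex degree and each off-diagonal entry is -1 where an edge is present, 0 otherwise; in the order [0, 1, 2, 3, 4, 5, 6, 7, 8] the diagonal is [5, 5, 5, 4, 5, 4, 4, 4, 4]. Computing det(xI - L) by cofactor expansion (or equivalently via sum-over-permutations) gives x^9 - 40x^8 + 690x^7 - 6720x^6 + 40485x^5 - 154704x^4 + 366560x^3 - 492800x^2 + 288000x. The constant term is 0 because L is singular (the all-ones vector lies in its kernel). The largest eigenvalue, 9, is at most the vertex count 9.

x^9 - 40x^8 + 690x^7 - 6720x^6 + 40485x^5 - 154704x^4 + 366560x^3 - 492800x^2 + 288000x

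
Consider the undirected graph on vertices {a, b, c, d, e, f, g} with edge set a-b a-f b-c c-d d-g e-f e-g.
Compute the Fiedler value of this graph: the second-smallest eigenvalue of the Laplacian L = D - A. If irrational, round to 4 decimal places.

0.7530

With the vertex order [a, b, c, d, e, f, g], the degrees are [2, 2, 2, 2, 2, 2, 2], giving D = diag(2, 2, 2, 2, 2, 2, 2) and L = D - A. Computing the eigenvalues of L and sorting gives [0, 0.7530, 0.7530, 2.4450, 2.4450, 3.8019, 3.8019]. The Fiedler value lambda_2 = 0.7530 is strictly positive, so the graph is connected. By the matrix-tree theorem the graph has (1/7) * product of the nonzero eigenvalues = 7 spanning trees. There is one zero in the spectrum, matching the 1 component.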